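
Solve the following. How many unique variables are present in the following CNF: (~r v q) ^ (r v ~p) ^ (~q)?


Identify each variable that appears in the formula.
Variables found: p, q, r
Count = 3

3


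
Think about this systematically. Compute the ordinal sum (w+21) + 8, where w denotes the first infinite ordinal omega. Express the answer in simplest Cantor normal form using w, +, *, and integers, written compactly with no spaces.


Compute (w+21) + 8.
Ordinal + is associative but NOT commutative; for finite n>0, n + w = w but w + n stays w+n.
By associativity: (w+21) + 8 = w + (21+8) = w+29.
Result = w+29

w+29


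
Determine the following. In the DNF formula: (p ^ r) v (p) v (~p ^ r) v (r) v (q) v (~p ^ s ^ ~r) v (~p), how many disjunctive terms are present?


A DNF formula is a disjunction of terms (conjunctions).
Terms are separated by v.
Counting the disjuncts: 7 terms.

7


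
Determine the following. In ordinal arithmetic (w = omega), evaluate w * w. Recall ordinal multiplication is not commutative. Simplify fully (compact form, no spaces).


Compute w * w.
Ordinal * is associative and left-distributive over +, but NOT commutative; for finite n>1, n*w = w but w*n stays w*n.
w * w = w^2 by definition.
Result = w^2

w^2


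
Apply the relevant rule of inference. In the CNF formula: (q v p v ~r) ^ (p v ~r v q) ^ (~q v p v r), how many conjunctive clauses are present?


A CNF formula is a conjunction of clauses.
Clauses are separated by ^.
Counting the conjuncts: 3 clauses.

3


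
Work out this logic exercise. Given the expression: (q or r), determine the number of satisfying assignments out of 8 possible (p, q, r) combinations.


Check all 8 assignments:
p=0, q=0, r=0: 0
p=0, q=0, r=1: 1
p=0, q=1, r=0: 1
p=0, q=1, r=1: 1
p=1, q=0, r=0: 0
p=1, q=0, r=1: 1
p=1, q=1, r=0: 1
p=1, q=1, r=1: 1
Count of True = 6

6


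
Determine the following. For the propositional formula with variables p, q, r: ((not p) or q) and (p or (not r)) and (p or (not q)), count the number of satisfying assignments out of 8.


Evaluate all 8 assignments for p, q, r:
p=0, q=0, r=0: 1
p=0, q=0, r=1: 0
p=0, q=1, r=0: 0
p=0, q=1, r=1: 0
p=1, q=0, r=0: 0
p=1, q=0, r=1: 0
p=1, q=1, r=0: 1
p=1, q=1, r=1: 1
Satisfying count = 3

3


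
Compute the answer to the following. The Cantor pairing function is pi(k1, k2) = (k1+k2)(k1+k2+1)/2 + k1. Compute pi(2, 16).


k1 + k2 = 18
(k1+k2)(k1+k2+1)/2 = 18 * 19 / 2 = 171
pi = 171 + 2 = 173

173


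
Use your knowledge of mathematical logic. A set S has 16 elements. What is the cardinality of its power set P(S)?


The power set of a set with n elements has 2^n elements.
|P(S)| = 2^16 = 65536

65536


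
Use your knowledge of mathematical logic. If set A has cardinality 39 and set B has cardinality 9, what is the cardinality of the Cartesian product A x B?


The Cartesian product A x B contains all ordered pairs (a, b).
|A x B| = |A| * |B| = 39 * 9 = 351

351


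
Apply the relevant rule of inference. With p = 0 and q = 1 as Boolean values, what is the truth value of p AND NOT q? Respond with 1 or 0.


p = 0, q = 1
Operation: p AND NOT q
Evaluate: 0 AND NOT 1 = 0

0


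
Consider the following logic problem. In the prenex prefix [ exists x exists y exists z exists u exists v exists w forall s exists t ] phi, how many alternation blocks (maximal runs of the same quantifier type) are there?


Quantifier-type sequence: E E E E E E A E  (A=forall, E=exists)
Group into maximal same-type runs:
  Ex6 | Ax1 | Ex1
Number of blocks = 3

3


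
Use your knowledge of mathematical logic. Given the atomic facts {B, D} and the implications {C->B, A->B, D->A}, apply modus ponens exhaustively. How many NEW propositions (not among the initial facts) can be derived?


Initial facts: {B, D}
Apply modus ponens to closure:
  D and D->A  =>  A
Final known: {A, B, D}
New propositions: {A}
Count = 1

1


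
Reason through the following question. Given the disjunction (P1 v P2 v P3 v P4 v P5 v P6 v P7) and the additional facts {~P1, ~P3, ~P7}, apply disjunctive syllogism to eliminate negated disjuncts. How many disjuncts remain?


Original disjuncts (7): P1, P2, P3, P4, P5, P6, P7
Negated (eliminate): ~P1, ~P3, ~P7
Remaining disjuncts: P2, P4, P5, P6
Count = 7 - 3 = 4

4


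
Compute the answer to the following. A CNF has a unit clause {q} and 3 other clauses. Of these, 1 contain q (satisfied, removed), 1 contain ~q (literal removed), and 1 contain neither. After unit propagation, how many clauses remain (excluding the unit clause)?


Satisfied (removed): 1
Shortened (remain): 1
Unchanged (remain): 1
Remaining = 1 + 1 = 2

2


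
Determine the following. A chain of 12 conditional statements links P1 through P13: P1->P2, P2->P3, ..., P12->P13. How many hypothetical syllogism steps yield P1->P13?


With 12 implications in a chain connecting 13 propositions:
P1->P2, P2->P3, ..., P12->P13
Steps needed = (number of implications) - 1 = 12 - 1 = 11

11


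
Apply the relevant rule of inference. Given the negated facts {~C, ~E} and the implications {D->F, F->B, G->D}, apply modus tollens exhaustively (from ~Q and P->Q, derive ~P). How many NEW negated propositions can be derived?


Initial negated facts: {~C, ~E}
Apply modus tollens to closure:
  (no implication fires)
Final negated: {~C, ~E}
New negations: {(none)}
Count = 0

0


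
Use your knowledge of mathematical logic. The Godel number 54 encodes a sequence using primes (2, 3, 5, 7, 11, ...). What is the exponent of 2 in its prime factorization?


Factorize 54 by dividing by 2 repeatedly.
Division steps: 2 divides 54 exactly 1 time(s).
Exponent of 2 = 1

1


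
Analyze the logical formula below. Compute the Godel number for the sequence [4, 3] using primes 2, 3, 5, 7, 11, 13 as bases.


Encode each element as an exponent of the corresponding prime:
  2^4 = 16
  3^3 = 27
Product = 16 * 27 = 432

432


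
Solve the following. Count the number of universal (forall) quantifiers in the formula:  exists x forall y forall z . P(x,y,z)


Quantifier prefix: exists x forall y forall z
Mark each quantifier type:
  E U U
Universal count = 2, Existential count = 1
Asked for universal (forall) quantifiers: 2

2


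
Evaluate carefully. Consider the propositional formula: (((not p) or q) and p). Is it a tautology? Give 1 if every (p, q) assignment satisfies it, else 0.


Check all 4 assignments:
p=0, q=0: 0
p=0, q=1: 0
p=1, q=0: 0
p=1, q=1: 1
Satisfying count = 1/4.
Tautology iff count = 4: no.

0


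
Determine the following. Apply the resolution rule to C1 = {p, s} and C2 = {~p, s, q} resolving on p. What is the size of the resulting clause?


Remove p from C1 and ~p from C2.
C1 remainder: {s}
C2 remainder: {s, q}
Union (resolvent): {q, s}
Resolvent has 2 literal(s).

2


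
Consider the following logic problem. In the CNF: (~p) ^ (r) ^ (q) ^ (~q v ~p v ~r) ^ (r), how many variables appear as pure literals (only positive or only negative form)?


Check each variable for pure literal status:
p: pure negative
q: mixed (not pure)
r: mixed (not pure)
Pure literal count = 1

1


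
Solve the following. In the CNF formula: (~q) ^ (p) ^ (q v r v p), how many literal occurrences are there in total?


Counting literals in each clause:
Clause 1: 1 literal(s)
Clause 2: 1 literal(s)
Clause 3: 3 literal(s)
Total = 5

5


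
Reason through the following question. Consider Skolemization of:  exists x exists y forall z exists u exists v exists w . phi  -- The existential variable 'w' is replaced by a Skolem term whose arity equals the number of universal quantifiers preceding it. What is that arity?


Quantifier prefix: exists x exists y forall z exists u exists v exists w
'w' is existentially quantified at position 6.
Universal variables preceding it: z
Skolem function arity = 1

1


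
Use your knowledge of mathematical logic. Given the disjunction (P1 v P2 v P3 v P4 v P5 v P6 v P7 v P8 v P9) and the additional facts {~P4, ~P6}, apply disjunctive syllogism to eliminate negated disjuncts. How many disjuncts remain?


Original disjuncts (9): P1, P2, P3, P4, P5, P6, P7, P8, P9
Negated (eliminate): ~P4, ~P6
Remaining disjuncts: P1, P2, P3, P5, P7, P8, P9
Count = 9 - 2 = 7

7


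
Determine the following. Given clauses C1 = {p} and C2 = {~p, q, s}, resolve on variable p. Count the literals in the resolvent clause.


Remove p from C1 and ~p from C2.
C1 remainder: {}
C2 remainder: {q, s}
Union (resolvent): {q, s}
Resolvent has 2 literal(s).

2


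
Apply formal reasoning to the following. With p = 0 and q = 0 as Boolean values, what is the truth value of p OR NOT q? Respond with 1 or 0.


p = 0, q = 0
Operation: p OR NOT q
Evaluate: 0 OR NOT 0 = 1

1


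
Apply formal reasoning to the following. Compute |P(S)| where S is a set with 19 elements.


The power set of a set with n elements has 2^n elements.
|P(S)| = 2^19 = 524288

524288


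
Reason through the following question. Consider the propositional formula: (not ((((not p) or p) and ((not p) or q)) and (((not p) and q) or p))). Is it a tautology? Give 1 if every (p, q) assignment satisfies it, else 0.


Check all 4 assignments:
p=0, q=0: 1
p=0, q=1: 0
p=1, q=0: 1
p=1, q=1: 0
Satisfying count = 2/4.
Tautology iff count = 4: no.

0


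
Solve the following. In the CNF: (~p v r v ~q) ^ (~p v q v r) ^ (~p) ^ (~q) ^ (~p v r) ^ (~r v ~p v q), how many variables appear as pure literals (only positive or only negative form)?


Check each variable for pure literal status:
p: pure negative
q: mixed (not pure)
r: mixed (not pure)
Pure literal count = 1

1


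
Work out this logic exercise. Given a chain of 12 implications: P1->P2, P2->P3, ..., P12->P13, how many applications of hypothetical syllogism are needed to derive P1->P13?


With 12 implications in a chain connecting 13 propositions:
P1->P2, P2->P3, ..., P12->P13
Steps needed = (number of implications) - 1 = 12 - 1 = 11

11


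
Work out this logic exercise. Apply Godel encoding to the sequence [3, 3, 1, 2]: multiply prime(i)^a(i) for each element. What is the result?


Encode each element as an exponent of the corresponding prime:
  2^3 = 8
  3^3 = 27
  5^1 = 5
  7^2 = 49
Product = 8 * 27 * 5 * 49 = 52920

52920


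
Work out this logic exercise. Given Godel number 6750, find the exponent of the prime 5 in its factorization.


Factorize 6750 by dividing by 5 repeatedly.
Division steps: 5 divides 6750 exactly 3 time(s).
Exponent of 5 = 3

3


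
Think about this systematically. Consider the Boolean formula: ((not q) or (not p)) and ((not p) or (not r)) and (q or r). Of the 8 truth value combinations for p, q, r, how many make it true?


Evaluate all 8 assignments for p, q, r:
p=0, q=0, r=0: 0
p=0, q=0, r=1: 1
p=0, q=1, r=0: 1
p=0, q=1, r=1: 1
p=1, q=0, r=0: 0
p=1, q=0, r=1: 0
p=1, q=1, r=0: 0
p=1, q=1, r=1: 0
Satisfying count = 3

3


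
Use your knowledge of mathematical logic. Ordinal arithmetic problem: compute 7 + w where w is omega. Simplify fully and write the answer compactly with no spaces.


Compute 7 + w.
Ordinal + is associative but NOT commutative; for finite n>0, n + w = w but w + n stays w+n.
Any finite left addend is absorbed by w on the right: 7 + w = w.
Result = w

w


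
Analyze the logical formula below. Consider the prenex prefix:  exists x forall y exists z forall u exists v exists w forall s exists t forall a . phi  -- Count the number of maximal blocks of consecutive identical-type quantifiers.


Quantifier-type sequence: E A E A E E A E A  (A=forall, E=exists)
Group into maximal same-type runs:
  Ex1 | Ax1 | Ex1 | Ax1 | Ex2 | Ax1 | Ex1 | Ax1
Number of blocks = 8

8


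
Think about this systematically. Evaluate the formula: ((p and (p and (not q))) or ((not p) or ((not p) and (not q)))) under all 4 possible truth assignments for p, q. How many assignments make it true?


Check all 4 assignments:
p=0, q=0: 1
p=0, q=1: 1
p=1, q=0: 1
p=1, q=1: 0
Count of True = 3

3


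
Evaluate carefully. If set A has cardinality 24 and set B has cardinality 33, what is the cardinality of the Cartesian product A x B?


The Cartesian product A x B contains all ordered pairs (a, b).
|A x B| = |A| * |B| = 24 * 33 = 792

792


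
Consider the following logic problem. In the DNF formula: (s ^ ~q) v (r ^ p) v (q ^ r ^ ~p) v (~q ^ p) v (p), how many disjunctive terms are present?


A DNF formula is a disjunction of terms (conjunctions).
Terms are separated by v.
Counting the disjuncts: 5 terms.

5


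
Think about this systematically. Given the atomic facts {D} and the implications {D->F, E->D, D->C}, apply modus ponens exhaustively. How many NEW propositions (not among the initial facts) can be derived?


Initial facts: {D}
Apply modus ponens to closure:
  D and D->F  =>  F
  D and D->C  =>  C
Final known: {C, D, F}
New propositions: {C, F}
Count = 2

2


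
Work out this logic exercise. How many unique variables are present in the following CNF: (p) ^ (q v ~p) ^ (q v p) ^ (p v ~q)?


Identify each variable that appears in the formula.
Variables found: p, q
Count = 2

2


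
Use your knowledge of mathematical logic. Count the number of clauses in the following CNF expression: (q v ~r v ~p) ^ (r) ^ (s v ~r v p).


A CNF formula is a conjunction of clauses.
Clauses are separated by ^.
Counting the conjuncts: 3 clauses.

3


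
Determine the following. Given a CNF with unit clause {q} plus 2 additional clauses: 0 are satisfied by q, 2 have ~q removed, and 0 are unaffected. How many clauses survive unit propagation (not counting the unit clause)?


Satisfied (removed): 0
Shortened (remain): 2
Unchanged (remain): 0
Remaining = 2 + 0 = 2

2


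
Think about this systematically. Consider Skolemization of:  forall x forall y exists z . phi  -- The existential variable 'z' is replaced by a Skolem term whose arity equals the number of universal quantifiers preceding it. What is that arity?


Quantifier prefix: forall x forall y exists z
'z' is existentially quantified at position 3.
Universal variables preceding it: x, y
Skolem function arity = 2

2


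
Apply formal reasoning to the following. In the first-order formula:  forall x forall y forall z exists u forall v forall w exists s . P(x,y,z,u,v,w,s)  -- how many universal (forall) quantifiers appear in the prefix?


Quantifier prefix: forall x forall y forall z exists u forall v forall w exists s
Mark each quantifier type:
  U U U E U U E
Universal count = 5, Existential count = 2
Asked for universal (forall) quantifiers: 5

5


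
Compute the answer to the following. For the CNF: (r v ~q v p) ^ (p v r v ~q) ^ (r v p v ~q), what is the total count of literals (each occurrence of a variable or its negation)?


Counting literals in each clause:
Clause 1: 3 literal(s)
Clause 2: 3 literal(s)
Clause 3: 3 literal(s)
Total = 9

9


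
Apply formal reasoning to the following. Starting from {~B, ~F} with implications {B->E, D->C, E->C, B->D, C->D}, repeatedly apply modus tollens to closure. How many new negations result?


Initial negated facts: {~B, ~F}
Apply modus tollens to closure:
  (no implication fires)
Final negated: {~B, ~F}
New negations: {(none)}
Count = 0

0


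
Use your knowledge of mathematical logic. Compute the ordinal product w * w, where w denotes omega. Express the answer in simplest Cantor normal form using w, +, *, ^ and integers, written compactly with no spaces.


Compute w * w.
Ordinal * is associative and left-distributive over +, but NOT commutative; for finite n>1, n*w = w but w*n stays w*n.
w * w = w^2 by definition.
Result = w^2

w^2


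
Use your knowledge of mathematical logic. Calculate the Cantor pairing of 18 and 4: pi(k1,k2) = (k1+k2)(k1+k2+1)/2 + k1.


k1 + k2 = 22
(k1+k2)(k1+k2+1)/2 = 22 * 23 / 2 = 253
pi = 253 + 18 = 271

271


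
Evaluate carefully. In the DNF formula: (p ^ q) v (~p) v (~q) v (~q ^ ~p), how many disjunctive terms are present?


A DNF formula is a disjunction of terms (conjunctions).
Terms are separated by v.
Counting the disjuncts: 4 terms.

4


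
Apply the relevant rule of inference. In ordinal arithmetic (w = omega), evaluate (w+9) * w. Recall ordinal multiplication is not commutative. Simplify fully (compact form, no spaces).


Compute (w+9) * w.
Ordinal * is associative and left-distributive over +, but NOT commutative; for finite n>1, n*w = w but w*n stays w*n.
(w+9) * w = sup{(w+9)*k : k<w} = sup{w*k+9} = w^2 (the +9 tail is absorbed in the limit).
Result = w^2

w^2


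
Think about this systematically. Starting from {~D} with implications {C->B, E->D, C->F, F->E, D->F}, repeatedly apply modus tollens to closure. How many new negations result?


Initial negated facts: {~D}
Apply modus tollens to closure:
  ~D and E->D  =>  ~E
  ~E and F->E  =>  ~F
  ~F and C->F  =>  ~C
Final negated: {~C, ~D, ~E, ~F}
New negations: {~C, ~E, ~F}
Count = 3

3


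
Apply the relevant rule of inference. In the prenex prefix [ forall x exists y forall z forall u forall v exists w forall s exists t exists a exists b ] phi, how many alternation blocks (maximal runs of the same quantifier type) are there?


Quantifier-type sequence: A E A A A E A E E E  (A=forall, E=exists)
Group into maximal same-type runs:
  Ax1 | Ex1 | Ax3 | Ex1 | Ax1 | Ex3
Number of blocks = 6

6


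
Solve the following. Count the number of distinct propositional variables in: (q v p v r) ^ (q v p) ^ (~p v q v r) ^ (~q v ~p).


Identify each variable that appears in the formula.
Variables found: p, q, r
Count = 3

3


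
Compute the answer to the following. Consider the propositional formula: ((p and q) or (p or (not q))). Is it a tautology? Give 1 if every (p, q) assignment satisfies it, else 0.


Check all 4 assignments:
p=0, q=0: 1
p=0, q=1: 0
p=1, q=0: 1
p=1, q=1: 1
Satisfying count = 3/4.
Tautology iff count = 4: no.

0


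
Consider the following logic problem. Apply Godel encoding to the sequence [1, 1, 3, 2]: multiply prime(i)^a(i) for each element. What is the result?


Encode each element as an exponent of the corresponding prime:
  2^1 = 2
  3^1 = 3
  5^3 = 125
  7^2 = 49
Product = 2 * 3 * 125 * 49 = 36750

36750


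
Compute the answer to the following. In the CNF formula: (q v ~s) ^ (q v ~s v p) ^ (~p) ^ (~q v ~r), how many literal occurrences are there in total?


Counting literals in each clause:
Clause 1: 2 literal(s)
Clause 2: 3 literal(s)
Clause 3: 1 literal(s)
Clause 4: 2 literal(s)
Total = 8

8


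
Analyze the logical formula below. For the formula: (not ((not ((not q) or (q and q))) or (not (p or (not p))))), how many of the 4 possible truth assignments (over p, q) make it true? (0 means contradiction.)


Check all 4 assignments:
p=0, q=0: 1
p=0, q=1: 1
p=1, q=0: 1
p=1, q=1: 1
Count of True = 4

4


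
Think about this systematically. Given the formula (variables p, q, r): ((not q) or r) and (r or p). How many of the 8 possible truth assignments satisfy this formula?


Evaluate all 8 assignments for p, q, r:
p=0, q=0, r=0: 0
p=0, q=0, r=1: 1
p=0, q=1, r=0: 0
p=0, q=1, r=1: 1
p=1, q=0, r=0: 1
p=1, q=0, r=1: 1
p=1, q=1, r=0: 0
p=1, q=1, r=1: 1
Satisfying count = 5

5


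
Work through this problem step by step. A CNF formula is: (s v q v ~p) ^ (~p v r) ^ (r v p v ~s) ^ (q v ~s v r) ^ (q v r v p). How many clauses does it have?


A CNF formula is a conjunction of clauses.
Clauses are separated by ^.
Counting the conjuncts: 5 clauses.

5


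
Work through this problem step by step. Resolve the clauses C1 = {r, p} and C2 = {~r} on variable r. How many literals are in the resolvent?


Remove r from C1 and ~r from C2.
C1 remainder: {p}
C2 remainder: {}
Union (resolvent): {p}
Resolvent has 1 literal(s).

1


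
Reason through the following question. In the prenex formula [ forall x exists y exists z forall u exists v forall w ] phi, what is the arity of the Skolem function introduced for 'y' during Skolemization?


Quantifier prefix: forall x exists y exists z forall u exists v forall w
'y' is existentially quantified at position 2.
Universal variables preceding it: x
Skolem function arity = 1

1


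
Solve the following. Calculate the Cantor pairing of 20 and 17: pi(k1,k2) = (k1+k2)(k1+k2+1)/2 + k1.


k1 + k2 = 37
(k1+k2)(k1+k2+1)/2 = 37 * 38 / 2 = 703
pi = 703 + 20 = 723

723


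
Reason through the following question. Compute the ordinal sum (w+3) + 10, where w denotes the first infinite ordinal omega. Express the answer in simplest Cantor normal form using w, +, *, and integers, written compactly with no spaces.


Compute (w+3) + 10.
Ordinal + is associative but NOT commutative; for finite n>0, n + w = w but w + n stays w+n.
By associativity: (w+3) + 10 = w + (3+10) = w+13.
Result = w+13

w+13


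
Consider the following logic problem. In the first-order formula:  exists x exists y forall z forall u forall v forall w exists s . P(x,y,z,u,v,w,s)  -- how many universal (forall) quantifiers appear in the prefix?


Quantifier prefix: exists x exists y forall z forall u forall v forall w exists s
Mark each quantifier type:
  E E U U U U E
Universal count = 4, Existential count = 3
Asked for universal (forall) quantifiers: 4

4


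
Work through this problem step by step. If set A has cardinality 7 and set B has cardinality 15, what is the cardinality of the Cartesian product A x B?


The Cartesian product A x B contains all ordered pairs (a, b).
|A x B| = |A| * |B| = 7 * 15 = 105

105


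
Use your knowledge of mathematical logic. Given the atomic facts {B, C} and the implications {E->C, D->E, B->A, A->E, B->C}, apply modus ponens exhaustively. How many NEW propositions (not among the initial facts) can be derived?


Initial facts: {B, C}
Apply modus ponens to closure:
  B and B->A  =>  A
  A and A->E  =>  E
Final known: {A, B, C, E}
New propositions: {A, E}
Count = 2

2


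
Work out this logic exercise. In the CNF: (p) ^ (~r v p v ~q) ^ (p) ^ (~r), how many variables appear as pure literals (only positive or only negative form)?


Check each variable for pure literal status:
p: pure positive
q: pure negative
r: pure negative
Pure literal count = 3

3


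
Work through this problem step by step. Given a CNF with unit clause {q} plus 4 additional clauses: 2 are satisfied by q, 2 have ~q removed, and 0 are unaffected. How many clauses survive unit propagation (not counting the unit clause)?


Satisfied (removed): 2
Shortened (remain): 2
Unchanged (remain): 0
Remaining = 2 + 0 = 2

2


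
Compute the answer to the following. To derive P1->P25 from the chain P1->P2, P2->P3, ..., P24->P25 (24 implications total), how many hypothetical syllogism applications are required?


With 24 implications in a chain connecting 25 propositions:
P1->P2, P2->P3, ..., P24->P25
Steps needed = (number of implications) - 1 = 24 - 1 = 23

23


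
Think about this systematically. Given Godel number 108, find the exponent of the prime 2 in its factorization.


Factorize 108 by dividing by 2 repeatedly.
Division steps: 2 divides 108 exactly 2 time(s).
Exponent of 2 = 2

2


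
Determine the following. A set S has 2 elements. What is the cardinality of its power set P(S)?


The power set of a set with n elements has 2^n elements.
|P(S)| = 2^2 = 4

4


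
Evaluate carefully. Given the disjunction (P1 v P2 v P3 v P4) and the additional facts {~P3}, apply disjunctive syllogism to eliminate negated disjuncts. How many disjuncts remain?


Original disjuncts (4): P1, P2, P3, P4
Negated (eliminate): ~P3
Remaining disjuncts: P1, P2, P4
Count = 4 - 1 = 3

3


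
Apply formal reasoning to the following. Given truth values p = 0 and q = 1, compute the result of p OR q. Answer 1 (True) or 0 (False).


p = 0, q = 1
Operation: p OR q
Evaluate: 0 OR 1 = 1

1


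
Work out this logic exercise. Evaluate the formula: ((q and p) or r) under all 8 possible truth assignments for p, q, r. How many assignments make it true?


Check all 8 assignments:
p=0, q=0, r=0: 0
p=0, q=0, r=1: 1
p=0, q=1, r=0: 0
p=0, q=1, r=1: 1
p=1, q=0, r=0: 0
p=1, q=0, r=1: 1
p=1, q=1, r=0: 1
p=1, q=1, r=1: 1
Count of True = 5

5


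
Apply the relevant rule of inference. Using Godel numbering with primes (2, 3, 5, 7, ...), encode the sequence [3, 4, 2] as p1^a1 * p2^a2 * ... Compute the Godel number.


Encode each element as an exponent of the corresponding prime:
  2^3 = 8
  3^4 = 81
  5^2 = 25
Product = 8 * 81 * 25 = 16200

16200


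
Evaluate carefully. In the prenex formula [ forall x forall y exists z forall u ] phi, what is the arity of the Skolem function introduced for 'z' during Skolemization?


Quantifier prefix: forall x forall y exists z forall u
'z' is existentially quantified at position 3.
Universal variables preceding it: x, y
Skolem function arity = 2

2


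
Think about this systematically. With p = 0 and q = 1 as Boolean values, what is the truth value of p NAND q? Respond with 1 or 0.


p = 0, q = 1
Operation: p NAND q
Evaluate: 0 NAND 1 = 1

1


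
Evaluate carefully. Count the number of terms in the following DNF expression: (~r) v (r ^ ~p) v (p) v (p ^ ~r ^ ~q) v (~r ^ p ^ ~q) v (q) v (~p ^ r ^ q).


A DNF formula is a disjunction of terms (conjunctions).
Terms are separated by v.
Counting the disjuncts: 7 terms.

7


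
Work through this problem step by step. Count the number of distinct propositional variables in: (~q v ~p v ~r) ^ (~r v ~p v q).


Identify each variable that appears in the formula.
Variables found: p, q, r
Count = 3

3


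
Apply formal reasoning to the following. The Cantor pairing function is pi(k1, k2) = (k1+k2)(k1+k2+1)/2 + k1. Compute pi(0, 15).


k1 + k2 = 15
(k1+k2)(k1+k2+1)/2 = 15 * 16 / 2 = 120
pi = 120 + 0 = 120

120


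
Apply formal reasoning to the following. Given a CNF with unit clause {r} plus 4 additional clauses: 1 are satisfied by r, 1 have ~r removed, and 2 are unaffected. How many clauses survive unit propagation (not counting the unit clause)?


Satisfied (removed): 1
Shortened (remain): 1
Unchanged (remain): 2
Remaining = 1 + 2 = 3

3


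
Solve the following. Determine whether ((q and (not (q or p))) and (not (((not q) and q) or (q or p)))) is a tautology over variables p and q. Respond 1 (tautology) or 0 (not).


Check all 4 assignments:
p=0, q=0: 0
p=0, q=1: 0
p=1, q=0: 0
p=1, q=1: 0
Satisfying count = 0/4.
Tautology iff count = 4: no.

0


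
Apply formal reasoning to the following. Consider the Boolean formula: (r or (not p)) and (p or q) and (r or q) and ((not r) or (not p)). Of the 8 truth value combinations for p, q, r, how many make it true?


Evaluate all 8 assignments for p, q, r:
p=0, q=0, r=0: 0
p=0, q=0, r=1: 0
p=0, q=1, r=0: 1
p=0, q=1, r=1: 1
p=1, q=0, r=0: 0
p=1, q=0, r=1: 0
p=1, q=1, r=0: 0
p=1, q=1, r=1: 0
Satisfying count = 2

2


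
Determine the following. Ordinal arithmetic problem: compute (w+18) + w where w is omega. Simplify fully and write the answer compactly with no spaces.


Compute (w+18) + w.
Ordinal + is associative but NOT commutative; for finite n>0, n + w = w but w + n stays w+n.
(w+18) + w = w + (18+w) = w + w = w*2 (the finite tail 18 is absorbed by the right w).
Result = w*2

w*2


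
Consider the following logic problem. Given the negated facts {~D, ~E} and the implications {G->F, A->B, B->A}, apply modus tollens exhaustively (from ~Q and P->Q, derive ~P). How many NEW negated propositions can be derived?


Initial negated facts: {~D, ~E}
Apply modus tollens to closure:
  (no implication fires)
Final negated: {~D, ~E}
New negations: {(none)}
Count = 0

0


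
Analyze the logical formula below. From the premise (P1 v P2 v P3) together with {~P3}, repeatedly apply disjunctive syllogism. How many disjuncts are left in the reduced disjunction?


Original disjuncts (3): P1, P2, P3
Negated (eliminate): ~P3
Remaining disjuncts: P1, P2
Count = 3 - 1 = 2

2


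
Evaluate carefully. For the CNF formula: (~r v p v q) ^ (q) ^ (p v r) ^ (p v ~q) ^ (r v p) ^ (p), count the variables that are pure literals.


Check each variable for pure literal status:
p: pure positive
q: mixed (not pure)
r: mixed (not pure)
Pure literal count = 1

1


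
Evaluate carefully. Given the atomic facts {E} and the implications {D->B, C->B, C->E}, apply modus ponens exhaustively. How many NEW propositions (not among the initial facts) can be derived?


Initial facts: {E}
Apply modus ponens to closure:
  (no implication fires)
Final known: {E}
New propositions: {(none)}
Count = 0

0


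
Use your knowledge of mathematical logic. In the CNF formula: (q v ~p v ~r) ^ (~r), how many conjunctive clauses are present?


A CNF formula is a conjunction of clauses.
Clauses are separated by ^.
Counting the conjuncts: 2 clauses.

2


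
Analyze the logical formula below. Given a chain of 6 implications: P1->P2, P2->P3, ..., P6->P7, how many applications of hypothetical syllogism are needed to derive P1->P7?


With 6 implications in a chain connecting 7 propositions:
P1->P2, P2->P3, ..., P6->P7
Steps needed = (number of implications) - 1 = 6 - 1 = 5

5


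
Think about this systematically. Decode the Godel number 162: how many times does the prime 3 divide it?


Factorize 162 by dividing by 3 repeatedly.
Division steps: 3 divides 162 exactly 4 time(s).
Exponent of 3 = 4

4


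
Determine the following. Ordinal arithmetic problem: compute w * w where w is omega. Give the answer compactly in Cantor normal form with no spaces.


Compute w * w.
Ordinal * is associative and left-distributive over +, but NOT commutative; for finite n>1, n*w = w but w*n stays w*n.
w * w = w^2 by definition.
Result = w^2

w^2


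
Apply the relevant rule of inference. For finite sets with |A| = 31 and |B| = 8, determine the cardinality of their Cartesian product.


The Cartesian product A x B contains all ordered pairs (a, b).
|A x B| = |A| * |B| = 31 * 8 = 248

248


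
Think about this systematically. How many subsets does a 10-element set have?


The power set of a set with n elements has 2^n elements.
|P(S)| = 2^10 = 1024

1024


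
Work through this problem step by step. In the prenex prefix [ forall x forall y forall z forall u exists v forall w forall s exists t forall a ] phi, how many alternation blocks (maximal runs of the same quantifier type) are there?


Quantifier-type sequence: A A A A E A A E A  (A=forall, E=exists)
Group into maximal same-type runs:
  Ax4 | Ex1 | Ax2 | Ex1 | Ax1
Number of blocks = 5

5


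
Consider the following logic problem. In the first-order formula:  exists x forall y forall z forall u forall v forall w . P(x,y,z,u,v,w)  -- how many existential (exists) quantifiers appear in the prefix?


Quantifier prefix: exists x forall y forall z forall u forall v forall w
Mark each quantifier type:
  E U U U U U
Universal count = 5, Existential count = 1
Asked for existential (exists) quantifiers: 1

1


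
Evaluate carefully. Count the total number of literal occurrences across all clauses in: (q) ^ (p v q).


Counting literals in each clause:
Clause 1: 1 literal(s)
Clause 2: 2 literal(s)
Total = 3

3


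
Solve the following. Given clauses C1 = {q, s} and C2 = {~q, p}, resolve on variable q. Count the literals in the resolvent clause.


Remove q from C1 and ~q from C2.
C1 remainder: {s}
C2 remainder: {p}
Union (resolvent): {p, s}
Resolvent has 2 literal(s).

2


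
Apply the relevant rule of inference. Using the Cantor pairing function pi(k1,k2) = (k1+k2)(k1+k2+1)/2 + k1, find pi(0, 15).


k1 + k2 = 15
(k1+k2)(k1+k2+1)/2 = 15 * 16 / 2 = 120
pi = 120 + 0 = 120

120


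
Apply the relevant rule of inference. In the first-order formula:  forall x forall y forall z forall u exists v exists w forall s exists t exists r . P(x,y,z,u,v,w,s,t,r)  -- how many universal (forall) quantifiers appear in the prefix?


Quantifier prefix: forall x forall y forall z forall u exists v exists w forall s exists t exists r
Mark each quantifier type:
  U U U U E E U E E
Universal count = 5, Existential count = 4
Asked for universal (forall) quantifiers: 5

5


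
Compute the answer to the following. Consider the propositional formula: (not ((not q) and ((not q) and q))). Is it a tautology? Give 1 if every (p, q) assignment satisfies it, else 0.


Check all 4 assignments:
p=0, q=0: 1
p=0, q=1: 1
p=1, q=0: 1
p=1, q=1: 1
Satisfying count = 4/4.
Tautology iff count = 4: yes.

1


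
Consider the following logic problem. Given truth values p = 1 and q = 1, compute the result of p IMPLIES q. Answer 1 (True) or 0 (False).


p = 1, q = 1
Operation: p IMPLIES q
Evaluate: 1 IMPLIES 1 = 1

1


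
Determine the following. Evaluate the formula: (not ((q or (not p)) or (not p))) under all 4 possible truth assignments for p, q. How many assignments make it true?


Check all 4 assignments:
p=0, q=0: 0
p=0, q=1: 0
p=1, q=0: 1
p=1, q=1: 0
Count of True = 1

1


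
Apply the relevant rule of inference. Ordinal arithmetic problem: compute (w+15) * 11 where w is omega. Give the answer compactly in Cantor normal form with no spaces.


Compute (w+15) * 11.
Ordinal * is associative and left-distributive over +, but NOT commutative; for finite n>1, n*w = w but w*n stays w*n.
(w+15) * 11 = (w+15) repeated 11 times. Each intermediate +15 is absorbed by the following w; only the last survives: w*11+15.
Result = w*11+15

w*11+15


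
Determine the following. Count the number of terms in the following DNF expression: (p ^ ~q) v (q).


A DNF formula is a disjunction of terms (conjunctions).
Terms are separated by v.
Counting the disjuncts: 2 terms.

2


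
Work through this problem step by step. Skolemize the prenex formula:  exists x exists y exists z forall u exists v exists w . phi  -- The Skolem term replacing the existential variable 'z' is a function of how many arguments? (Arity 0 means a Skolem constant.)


Quantifier prefix: exists x exists y exists z forall u exists v exists w
'z' is existentially quantified at position 3.
No universal quantifiers precede it.
Skolem function arity = 0 (a Skolem constant)

0


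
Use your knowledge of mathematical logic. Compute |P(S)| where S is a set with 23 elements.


The power set of a set with n elements has 2^n elements.
|P(S)| = 2^23 = 8388608

8388608


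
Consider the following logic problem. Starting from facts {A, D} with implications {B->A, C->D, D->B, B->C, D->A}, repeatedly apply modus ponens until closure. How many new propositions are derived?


Initial facts: {A, D}
Apply modus ponens to closure:
  D and D->B  =>  B
  B and B->C  =>  C
Final known: {A, B, C, D}
New propositions: {B, C}
Count = 2

2


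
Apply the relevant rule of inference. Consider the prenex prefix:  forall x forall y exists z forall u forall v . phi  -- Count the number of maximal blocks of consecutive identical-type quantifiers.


Quantifier-type sequence: A A E A A  (A=forall, E=exists)
Group into maximal same-type runs:
  Ax2 | Ex1 | Ax2
Number of blocks = 3

3


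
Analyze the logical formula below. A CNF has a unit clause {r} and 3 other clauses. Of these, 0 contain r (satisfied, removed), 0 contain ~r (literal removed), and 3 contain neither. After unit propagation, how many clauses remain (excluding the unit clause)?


Satisfied (removed): 0
Shortened (remain): 0
Unchanged (remain): 3
Remaining = 0 + 3 = 3

3


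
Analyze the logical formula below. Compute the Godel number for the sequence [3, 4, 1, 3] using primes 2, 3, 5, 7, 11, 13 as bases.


Encode each element as an exponent of the corresponding prime:
  2^3 = 8
  3^4 = 81
  5^1 = 5
  7^3 = 343
Product = 8 * 81 * 5 * 343 = 1111320

1111320


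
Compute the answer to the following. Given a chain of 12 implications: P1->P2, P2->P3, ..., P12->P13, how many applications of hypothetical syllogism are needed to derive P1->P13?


With 12 implications in a chain connecting 13 propositions:
P1->P2, P2->P3, ..., P12->P13
Steps needed = (number of implications) - 1 = 12 - 1 = 11

11


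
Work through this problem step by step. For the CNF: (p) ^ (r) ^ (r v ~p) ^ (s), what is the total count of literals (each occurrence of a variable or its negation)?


Counting literals in each clause:
Clause 1: 1 literal(s)
Clause 2: 1 literal(s)
Clause 3: 2 literal(s)
Clause 4: 1 literal(s)
Total = 5

5


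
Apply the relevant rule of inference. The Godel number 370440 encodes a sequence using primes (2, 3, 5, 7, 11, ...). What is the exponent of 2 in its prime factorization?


Factorize 370440 by dividing by 2 repeatedly.
Division steps: 2 divides 370440 exactly 3 time(s).
Exponent of 2 = 3

3


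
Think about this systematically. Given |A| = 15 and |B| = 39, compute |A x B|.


The Cartesian product A x B contains all ordered pairs (a, b).
|A x B| = |A| * |B| = 15 * 39 = 585

585


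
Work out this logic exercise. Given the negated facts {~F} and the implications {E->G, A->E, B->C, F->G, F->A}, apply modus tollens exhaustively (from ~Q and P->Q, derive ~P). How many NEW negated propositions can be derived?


Initial negated facts: {~F}
Apply modus tollens to closure:
  (no implication fires)
Final negated: {~F}
New negations: {(none)}
Count = 0

0


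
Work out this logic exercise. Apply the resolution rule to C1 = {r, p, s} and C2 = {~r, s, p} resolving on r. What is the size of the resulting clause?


Remove r from C1 and ~r from C2.
C1 remainder: {p, s}
C2 remainder: {s, p}
Union (resolvent): {p, s}
Resolvent has 2 literal(s).

2


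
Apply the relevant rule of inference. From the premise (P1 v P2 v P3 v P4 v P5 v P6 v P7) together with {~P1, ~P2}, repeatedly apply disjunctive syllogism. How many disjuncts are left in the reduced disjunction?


Original disjuncts (7): P1, P2, P3, P4, P5, P6, P7
Negated (eliminate): ~P1, ~P2
Remaining disjuncts: P3, P4, P5, P6, P7
Count = 7 - 2 = 5

5


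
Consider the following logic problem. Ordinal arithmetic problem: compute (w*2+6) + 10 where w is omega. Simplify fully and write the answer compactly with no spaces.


Compute (w*2+6) + 10.
Ordinal + is associative but NOT commutative; for finite n>0, n + w = w but w + n stays w+n.
By associativity: (w*2+6) + 10 = w*2 + (6+10) = w*2+16.
Result = w*2+16

w*2+16


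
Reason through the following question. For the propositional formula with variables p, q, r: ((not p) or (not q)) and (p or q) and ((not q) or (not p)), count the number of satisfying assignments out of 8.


Evaluate all 8 assignments for p, q, r:
p=0, q=0, r=0: 0
p=0, q=0, r=1: 0
p=0, q=1, r=0: 1
p=0, q=1, r=1: 1
p=1, q=0, r=0: 1
p=1, q=0, r=1: 1
p=1, q=1, r=0: 0
p=1, q=1, r=1: 0
Satisfying count = 4

4


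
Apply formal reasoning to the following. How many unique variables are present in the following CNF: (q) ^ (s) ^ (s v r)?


Identify each variable that appears in the formula.
Variables found: q, r, s
Count = 3

3


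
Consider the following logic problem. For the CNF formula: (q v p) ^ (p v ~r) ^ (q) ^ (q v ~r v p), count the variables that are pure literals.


Check each variable for pure literal status:
p: pure positive
q: pure positive
r: pure negative
Pure literal count = 3

3


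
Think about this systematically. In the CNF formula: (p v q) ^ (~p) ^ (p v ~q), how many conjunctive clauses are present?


A CNF formula is a conjunction of clauses.
Clauses are separated by ^.
Counting the conjuncts: 3 clauses.

3


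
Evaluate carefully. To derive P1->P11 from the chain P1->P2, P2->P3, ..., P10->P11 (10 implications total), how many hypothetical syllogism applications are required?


With 10 implications in a chain connecting 11 propositions:
P1->P2, P2->P3, ..., P10->P11
Steps needed = (number of implications) - 1 = 10 - 1 = 9

9


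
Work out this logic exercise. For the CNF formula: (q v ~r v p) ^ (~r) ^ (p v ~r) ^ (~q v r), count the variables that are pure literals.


Check each variable for pure literal status:
p: pure positive
q: mixed (not pure)
r: mixed (not pure)
Pure literal count = 1

1
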